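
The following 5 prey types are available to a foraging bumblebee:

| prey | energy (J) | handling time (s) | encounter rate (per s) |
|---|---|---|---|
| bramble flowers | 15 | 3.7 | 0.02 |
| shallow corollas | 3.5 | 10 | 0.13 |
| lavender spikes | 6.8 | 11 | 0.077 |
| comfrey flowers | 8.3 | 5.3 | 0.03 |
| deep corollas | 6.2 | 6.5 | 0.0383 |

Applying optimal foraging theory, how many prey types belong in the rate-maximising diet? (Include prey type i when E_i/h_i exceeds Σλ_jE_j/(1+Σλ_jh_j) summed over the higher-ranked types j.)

4

Profitabilities (E/h, J/s): bramble flowers 4.05, comfrey flowers 1.57, deep corollas 0.954, lavender spikes 0.618, shallow corollas 0.35. Add prey in this order while the next type's profitability exceeds the intake rate on those already taken.
Rate on top 1: 0.2793. comfrey flowers: 1.57 > 0.2793 → include.
Rate on top 2: 0.4453. deep corollas: 0.954 > 0.4453 → include.
Rate on top 3: 0.5307. lavender spikes: 0.618 > 0.5307 → include.
Rate on top 4: 0.5625. shallow corollas: 0.35 < 0.5625 → exclude; stop.
Optimal diet: bramble flowers, comfrey flowers, deep corollas, lavender spikes — 4 of 5 types.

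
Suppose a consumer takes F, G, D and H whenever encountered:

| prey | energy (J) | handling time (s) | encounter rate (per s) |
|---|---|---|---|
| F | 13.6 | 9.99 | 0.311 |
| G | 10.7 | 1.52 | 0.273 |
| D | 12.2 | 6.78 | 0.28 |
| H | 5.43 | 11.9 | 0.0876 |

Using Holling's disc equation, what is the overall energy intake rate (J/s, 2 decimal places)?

1.48 J/s

R = (0.311×13.6 + 0.273×10.7 + 0.28×12.2 + 0.0876×5.43) / (1 + 0.311×9.99 + 0.273×1.52 + 0.28×6.78 + 0.0876×11.9) = 11.04/7.463 = 1.48 J/s.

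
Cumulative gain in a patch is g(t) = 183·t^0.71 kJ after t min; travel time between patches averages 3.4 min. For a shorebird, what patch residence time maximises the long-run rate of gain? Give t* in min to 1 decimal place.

8.3 min

Maximise g(t)/(T+t): set derivative to zero → g'(t)(T+t) = g(t).
g'(t) = 0.71·183·t^-0.29. Setting 0.71·183·t^-0.29 = 183·t^0.71/(3.4+t) gives 0.71(3.4+t) = t, so 0.29·t = 0.71×3.4.
t* = 0.71×3.4/0.29 = 8.324 min.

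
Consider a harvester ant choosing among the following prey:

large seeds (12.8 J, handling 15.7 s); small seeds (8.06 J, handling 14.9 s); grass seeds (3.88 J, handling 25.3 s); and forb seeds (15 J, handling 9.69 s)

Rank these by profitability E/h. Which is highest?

forb seeds

In descending order of E/h:
forb seeds: 15/9.69 = 1.55 J/s
large seeds: 12.8/15.7 = 0.815 J/s
small seeds: 8.06/14.9 = 0.541 J/s
grass seeds: 3.88/25.3 = 0.153 J/s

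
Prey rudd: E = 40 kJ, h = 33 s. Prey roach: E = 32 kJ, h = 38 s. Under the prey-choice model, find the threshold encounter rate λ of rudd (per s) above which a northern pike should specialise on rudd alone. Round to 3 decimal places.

The zero-one rule: include roach iff E₂/h₂ > λE₁/(1+λh₁). Equality gives the switch point.
λE₁h₂ = E₂ + λE₂h₁ ⇒ λ = E₂/(E₁h₂ − E₂h₁) = 32/(1520 − 1056) = 0.06897 per s.

0.069 per s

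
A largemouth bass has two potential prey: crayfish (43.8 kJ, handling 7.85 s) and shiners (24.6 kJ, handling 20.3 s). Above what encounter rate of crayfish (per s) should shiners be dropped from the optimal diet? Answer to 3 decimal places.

0.035 per s

The zero-one rule: include shiners iff E₂/h₂ > λE₁/(1+λh₁). Equality gives the switch point.
λE₁h₂ = E₂ + λE₂h₁ ⇒ λ = E₂/(E₁h₂ − E₂h₁) = 24.6/(889.1 − 193.1) = 0.03534 per s.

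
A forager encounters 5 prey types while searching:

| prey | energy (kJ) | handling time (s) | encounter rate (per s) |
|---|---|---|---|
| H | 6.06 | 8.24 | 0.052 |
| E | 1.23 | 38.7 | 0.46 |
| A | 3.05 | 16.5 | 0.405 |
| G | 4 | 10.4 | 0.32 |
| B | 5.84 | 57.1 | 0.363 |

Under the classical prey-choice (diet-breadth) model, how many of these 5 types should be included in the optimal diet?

E/h in descending order: H 0.735, G 0.385, A 0.185, B 0.102, E 0.0318 kJ/s. The optimal diet is the largest prefix of this list for which every included type satisfies E_i/h_i > R on the types above it.
Rate on top 1: 0.2206. G: 0.385 > 0.2206 → include.
Rate on top 2: 0.3354. A: 0.185 < 0.3354 → exclude; stop.
Optimal diet: H, G — 2 of 5 types.

2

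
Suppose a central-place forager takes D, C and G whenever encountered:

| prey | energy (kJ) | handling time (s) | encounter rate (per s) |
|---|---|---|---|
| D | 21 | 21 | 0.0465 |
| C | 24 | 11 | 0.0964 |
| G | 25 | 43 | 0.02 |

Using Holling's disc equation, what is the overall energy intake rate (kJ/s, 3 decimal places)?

0.973 kJ/s

Energy encountered per unit search time: 0.0465×21 + 0.0964×24 + 0.02×25 = 3.79 kJ/s.
Handling time per unit search time: 0.0465×21 + 0.0964×11 + 0.02×43 = 2.897.
Rate = 3.79/(1 + 2.897) = 0.9726 kJ/s.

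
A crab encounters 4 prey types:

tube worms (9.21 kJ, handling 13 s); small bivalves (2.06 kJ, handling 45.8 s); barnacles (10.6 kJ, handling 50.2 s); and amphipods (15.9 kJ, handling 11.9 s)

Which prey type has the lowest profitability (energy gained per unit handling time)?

small bivalves

In descending order of E/h:
amphipods: 15.9/11.9 = 1.34 kJ/s
tube worms: 9.21/13 = 0.708 kJ/s
barnacles: 10.6/50.2 = 0.211 kJ/s
small bivalves: 2.06/45.8 = 0.045 kJ/s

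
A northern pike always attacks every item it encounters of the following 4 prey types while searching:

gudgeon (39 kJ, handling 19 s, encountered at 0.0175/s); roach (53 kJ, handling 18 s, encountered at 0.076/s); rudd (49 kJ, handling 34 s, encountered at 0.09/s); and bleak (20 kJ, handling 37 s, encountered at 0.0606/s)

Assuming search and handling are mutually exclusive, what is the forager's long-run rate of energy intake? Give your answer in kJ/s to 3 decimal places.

R = (0.0175×39 + 0.076×53 + 0.09×49 + 0.0606×20) / (1 + 0.0175×19 + 0.076×18 + 0.09×34 + 0.0606×37) = 10.33/8.003 = 1.291 kJ/s.

1.291 kJ/s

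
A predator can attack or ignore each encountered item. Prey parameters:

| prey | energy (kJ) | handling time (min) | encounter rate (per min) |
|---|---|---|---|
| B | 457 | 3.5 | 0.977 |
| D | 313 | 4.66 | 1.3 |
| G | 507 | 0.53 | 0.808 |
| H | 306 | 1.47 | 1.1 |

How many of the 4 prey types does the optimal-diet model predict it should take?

Profitabilities (E/h, kJ/min): G 957, H 208, B 131, D 67.2. Add prey in this order while the next type's profitability exceeds the intake rate on those already taken.
Rate on top 1: 286.8. H: 208 < 286.8 → exclude; stop.
Optimal diet: G — 1 of 4 types.

1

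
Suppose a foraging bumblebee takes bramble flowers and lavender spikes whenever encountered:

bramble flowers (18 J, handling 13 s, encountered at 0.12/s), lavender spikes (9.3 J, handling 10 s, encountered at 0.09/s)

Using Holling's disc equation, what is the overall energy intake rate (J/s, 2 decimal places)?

Energy encountered per unit search time: 0.12×18 + 0.09×9.3 = 2.997 J/s.
Handling time per unit search time: 0.12×13 + 0.09×10 = 2.46.
Rate = 2.997/(1 + 2.46) = 0.8662 J/s.

0.87 J/s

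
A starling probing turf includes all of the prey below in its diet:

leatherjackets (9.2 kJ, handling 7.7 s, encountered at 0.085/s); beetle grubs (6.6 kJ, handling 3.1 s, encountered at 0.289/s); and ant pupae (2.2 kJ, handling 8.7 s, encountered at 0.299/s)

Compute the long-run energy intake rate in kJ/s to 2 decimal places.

0.65 kJ/s

Energy encountered per unit search time: 0.085×9.2 + 0.289×6.6 + 0.299×2.2 = 3.347 kJ/s.
Handling time per unit search time: 0.085×7.7 + 0.289×3.1 + 0.299×8.7 = 4.152.
Rate = 3.347/(1 + 4.152) = 0.6497 kJ/s.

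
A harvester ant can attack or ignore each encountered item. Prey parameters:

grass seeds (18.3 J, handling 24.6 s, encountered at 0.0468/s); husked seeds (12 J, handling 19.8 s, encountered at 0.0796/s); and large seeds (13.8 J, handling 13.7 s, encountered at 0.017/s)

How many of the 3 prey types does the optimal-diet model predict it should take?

3

Rank by E/h (J/s): large seeds 1.01, grass seeds 0.744, husked seeds 0.606. Include each in turn until the next type's E/h falls below the running intake rate.
Rate on top 1: 0.1903. grass seeds: 0.744 > 0.1903 → include.
Rate on top 2: 0.4576. husked seeds: 0.606 > 0.4576 → include.
Optimal diet: large seeds, grass seeds, husked seeds — 3 of 3 types.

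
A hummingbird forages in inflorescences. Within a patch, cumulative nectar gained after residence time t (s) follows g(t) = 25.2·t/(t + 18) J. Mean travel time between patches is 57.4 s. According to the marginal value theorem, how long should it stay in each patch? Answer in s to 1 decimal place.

32.1 s

Maximise g(t)/(T+t): set derivative to zero → g'(t)(T+t) = g(t).
g'(t) = 25.2·18/(t + 18)². Setting 25.2·18/(t+18)² = 25.2t/[(t+18)(57.4+t)] gives 18(57.4+t) = t(t+18), so t² = 18×57.4 = 1033.
t* = √1033 = 32.14 s.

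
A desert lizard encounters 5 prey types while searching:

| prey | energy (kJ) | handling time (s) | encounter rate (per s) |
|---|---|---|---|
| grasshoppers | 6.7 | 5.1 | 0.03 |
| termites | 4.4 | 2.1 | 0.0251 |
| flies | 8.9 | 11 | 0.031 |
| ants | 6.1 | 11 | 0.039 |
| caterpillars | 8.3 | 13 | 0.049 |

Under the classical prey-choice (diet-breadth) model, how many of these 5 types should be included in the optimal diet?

E/h in descending order: termites 2.1, grasshoppers 1.31, flies 0.809, caterpillars 0.638, ants 0.555 kJ/s. The optimal diet is the largest prefix of this list for which every included type satisfies E_i/h_i > R on the types above it.
Rate on top 1: 0.1049. grasshoppers: 1.31 > 0.1049 → include.
Rate on top 2: 0.2583. flies: 0.809 > 0.2583 → include.
Rate on top 3: 0.3797. caterpillars: 0.638 > 0.3797 → include.
Rate on top 4: 0.4552. ants: 0.555 > 0.4552 → include.
Optimal diet: termites, grasshoppers, flies, caterpillars, ants — 5 of 5 types.

5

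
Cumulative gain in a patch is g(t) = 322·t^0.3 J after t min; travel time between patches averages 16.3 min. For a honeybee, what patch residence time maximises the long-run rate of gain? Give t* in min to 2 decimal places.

By the marginal value theorem, leave when the instantaneous gain rate g'(t) equals the habitat-wide average g(t)/(T + t).
g'(t) = 0.3·322·t^-0.7. Setting 0.3·322·t^-0.7 = 322·t^0.3/(16.3+t) gives 0.3(16.3+t) = t, so 0.70·t = 0.3×16.3.
t* = 0.3×16.3/0.70 = 6.986 min.

6.99 min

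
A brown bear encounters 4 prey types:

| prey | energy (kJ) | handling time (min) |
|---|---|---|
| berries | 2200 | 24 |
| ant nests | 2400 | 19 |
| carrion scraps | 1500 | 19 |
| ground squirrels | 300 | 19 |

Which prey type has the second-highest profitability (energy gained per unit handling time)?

Profitability E/h (kJ/min): berries = 2200/24 = 91.7, ant nests = 2400/19 = 126, carrion scraps = 1500/19 = 78.9, ground squirrels = 300/19 = 15.8.
Ranked: ant nests > berries > carrion scraps > ground squirrels.

berries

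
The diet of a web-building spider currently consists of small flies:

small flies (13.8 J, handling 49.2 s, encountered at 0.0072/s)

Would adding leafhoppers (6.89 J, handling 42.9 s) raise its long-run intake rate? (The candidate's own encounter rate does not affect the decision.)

Yes

Intake rate on the current diet: R = (0.0072×13.8) / (1 + 0.0072×49.2) = 0.09936/1.354 = 0.07337 J/s.
Profitability of leafhoppers: 6.89/42.9 = 0.1606 J/s.
Since 0.1606 > R, including leafhoppers increases the long-run rate.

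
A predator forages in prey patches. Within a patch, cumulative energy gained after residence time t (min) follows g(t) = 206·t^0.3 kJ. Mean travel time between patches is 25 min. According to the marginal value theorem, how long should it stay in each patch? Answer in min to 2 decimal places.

Maximise g(t)/(T+t): set derivative to zero → g'(t)(T+t) = g(t).
g'(t) = 0.3·206·t^-0.7. Setting 0.3·206·t^-0.7 = 206·t^0.3/(25+t) gives 0.3(25+t) = t, so 0.70·t = 0.3×25.
t* = 0.3×25/0.70 = 10.71 min.

10.71 min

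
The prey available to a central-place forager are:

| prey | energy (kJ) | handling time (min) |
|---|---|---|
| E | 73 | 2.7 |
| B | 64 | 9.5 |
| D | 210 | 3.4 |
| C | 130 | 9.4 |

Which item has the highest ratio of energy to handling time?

D

In descending order of E/h:
D: 210/3.4 = 61.8 kJ/min
E: 73/2.7 = 27 kJ/min
C: 130/9.4 = 13.8 kJ/min
B: 64/9.5 = 6.74 kJ/min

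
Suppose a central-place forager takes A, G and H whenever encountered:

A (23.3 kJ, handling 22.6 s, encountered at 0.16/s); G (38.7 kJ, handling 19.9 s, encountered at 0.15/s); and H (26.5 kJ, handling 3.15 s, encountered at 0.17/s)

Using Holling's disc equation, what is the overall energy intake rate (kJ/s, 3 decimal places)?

R = Σλ_iE_i / (1 + Σλ_ih_i)
Numerator: 0.16×23.3 + 0.15×38.7 + 0.17×26.5 = 14.04
Denominator: 1 + 0.16×22.6 + 0.15×19.9 + 0.17×3.15 = 8.136
R = 14.04/8.136 = 1.725 kJ/s

1.725 kJ/s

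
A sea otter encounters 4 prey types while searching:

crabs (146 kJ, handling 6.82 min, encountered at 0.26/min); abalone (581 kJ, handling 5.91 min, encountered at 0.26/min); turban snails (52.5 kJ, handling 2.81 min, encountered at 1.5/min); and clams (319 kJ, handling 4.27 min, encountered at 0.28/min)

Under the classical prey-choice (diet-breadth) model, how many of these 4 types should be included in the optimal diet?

E/h in descending order: abalone 98.3, clams 74.7, crabs 21.4, turban snails 18.7 kJ/min. The optimal diet is the largest prefix of this list for which every included type satisfies E_i/h_i > R on the types above it.
Rate on top 1: 59.55. clams: 74.7 > 59.55 → include.
Rate on top 2: 64.41. crabs: 21.4 < 64.41 → exclude; stop.
Optimal diet: abalone, clams — 2 of 4 types.

2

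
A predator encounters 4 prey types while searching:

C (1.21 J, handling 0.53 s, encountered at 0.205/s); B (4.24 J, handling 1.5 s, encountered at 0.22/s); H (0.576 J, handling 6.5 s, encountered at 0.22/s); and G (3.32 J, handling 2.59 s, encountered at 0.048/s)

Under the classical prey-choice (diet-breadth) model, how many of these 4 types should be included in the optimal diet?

3

Rank by E/h (J/s): B 2.83, C 2.28, G 1.28, H 0.0886. Include each in turn until the next type's E/h falls below the running intake rate.
Rate on top 1: 0.7014. C: 2.28 > 0.7014 → include.
Rate on top 2: 0.8208. G: 1.28 > 0.8208 → include.
Rate on top 3: 0.8575. H: 0.0886 < 0.8575 → exclude; stop.
Optimal diet: B, C, G — 3 of 4 types.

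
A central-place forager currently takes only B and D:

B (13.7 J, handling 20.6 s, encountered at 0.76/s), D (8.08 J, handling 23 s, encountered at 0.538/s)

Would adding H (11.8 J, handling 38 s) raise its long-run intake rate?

No

On B and D alone, R = ΣλE/(1+Σλh) = 14.76/29.03 = 0.5084 J/s.
Profitability of H: 11.8/38 = 0.3105 J/s.
Since 0.3105 < R, time spent handling H is better spent searching.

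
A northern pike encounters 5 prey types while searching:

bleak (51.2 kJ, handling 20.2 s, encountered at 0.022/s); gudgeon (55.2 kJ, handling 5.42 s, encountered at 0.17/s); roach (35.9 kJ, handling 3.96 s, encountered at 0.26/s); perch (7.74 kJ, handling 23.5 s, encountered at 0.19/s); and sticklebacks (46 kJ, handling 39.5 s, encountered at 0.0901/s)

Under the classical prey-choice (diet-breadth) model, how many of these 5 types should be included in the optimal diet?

2

Profitabilities (E/h, kJ/s): gudgeon 10.2, roach 9.07, bleak 2.53, sticklebacks 1.16, perch 0.329. Add prey in this order while the next type's profitability exceeds the intake rate on those already taken.
Rate on top 1: 4.884. roach: 9.07 > 4.884 → include.
Rate on top 2: 6.343. bleak: 2.53 < 6.343 → exclude; stop.
Optimal diet: gudgeon, roach — 2 of 5 types.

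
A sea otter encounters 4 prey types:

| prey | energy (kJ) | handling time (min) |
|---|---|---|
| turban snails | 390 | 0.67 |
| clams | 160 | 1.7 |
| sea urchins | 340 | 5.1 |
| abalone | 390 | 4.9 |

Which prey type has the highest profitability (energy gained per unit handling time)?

Profitability E/h (kJ/min): turban snails = 390/0.67 = 582, clams = 160/1.7 = 94.1, sea urchins = 340/5.1 = 66.7, abalone = 390/4.9 = 79.6.
Ranked: turban snails > clams > abalone > sea urchins.

turban snails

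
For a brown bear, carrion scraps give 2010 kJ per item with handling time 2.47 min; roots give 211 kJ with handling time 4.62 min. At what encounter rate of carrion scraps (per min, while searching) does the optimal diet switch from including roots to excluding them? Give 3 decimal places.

The zero-one rule: include roots iff E₂/h₂ > λE₁/(1+λh₁). Equality gives the switch point.
λE₁h₂ = E₂ + λE₂h₁ ⇒ λ = E₂/(E₁h₂ − E₂h₁) = 211/(9286 − 521.2) = 0.02407 per min.

0.024 per min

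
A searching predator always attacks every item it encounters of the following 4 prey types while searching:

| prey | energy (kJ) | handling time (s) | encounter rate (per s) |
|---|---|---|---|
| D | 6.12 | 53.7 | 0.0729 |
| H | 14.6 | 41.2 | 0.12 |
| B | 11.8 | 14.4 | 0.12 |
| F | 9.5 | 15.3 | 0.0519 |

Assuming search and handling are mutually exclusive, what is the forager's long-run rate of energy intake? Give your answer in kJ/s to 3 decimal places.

R = Σλ_iE_i / (1 + Σλ_ih_i)
Numerator: 0.0729×6.12 + 0.12×14.6 + 0.12×11.8 + 0.0519×9.5 = 4.107
Denominator: 1 + 0.0729×53.7 + 0.12×41.2 + 0.12×14.4 + 0.0519×15.3 = 12.38
R = 4.107/12.38 = 0.3317 kJ/s

0.332 kJ/s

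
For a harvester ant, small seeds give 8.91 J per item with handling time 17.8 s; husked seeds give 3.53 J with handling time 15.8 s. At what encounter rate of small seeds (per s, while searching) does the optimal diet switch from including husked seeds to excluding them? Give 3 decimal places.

0.045 per s

Drop husked seeds once their profitability E₂/h₂ falls below the rate achievable on small seeds alone: E₂/h₂ = λE₁/(1 + λh₁).
Solve for λ: λE₁h₂ = E₂(1 + λh₁) → λ(E₁h₂ − E₂h₁) = E₂ → λ = E₂/(E₁h₂ − E₂h₁).
λ = 3.53/(8.91×15.8 − 3.53×17.8) = 3.53/77.94 = 0.04529 per s.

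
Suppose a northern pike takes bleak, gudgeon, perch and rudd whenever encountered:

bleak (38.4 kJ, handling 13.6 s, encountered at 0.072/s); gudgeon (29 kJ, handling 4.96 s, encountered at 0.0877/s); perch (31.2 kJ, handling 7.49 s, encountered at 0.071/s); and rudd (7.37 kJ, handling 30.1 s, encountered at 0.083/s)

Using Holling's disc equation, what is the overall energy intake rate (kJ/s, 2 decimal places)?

Energy encountered per unit search time: 0.072×38.4 + 0.0877×29 + 0.071×31.2 + 0.083×7.37 = 8.135 kJ/s.
Handling time per unit search time: 0.072×13.6 + 0.0877×4.96 + 0.071×7.49 + 0.083×30.1 = 4.444.
Rate = 8.135/(1 + 4.444) = 1.494 kJ/s.

1.49 kJ/s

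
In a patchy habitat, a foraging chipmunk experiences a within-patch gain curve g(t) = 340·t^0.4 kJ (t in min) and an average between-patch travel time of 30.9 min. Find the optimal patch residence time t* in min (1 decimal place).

Maximise g(t)/(T+t): set derivative to zero → g'(t)(T+t) = g(t).
g'(t) = 0.4·340·t^-0.6. Setting 0.4·340·t^-0.6 = 340·t^0.4/(30.9+t) gives 0.4(30.9+t) = t, so 0.60·t = 0.4×30.9.
t* = 0.4×30.9/0.60 = 20.6 min.

20.6 min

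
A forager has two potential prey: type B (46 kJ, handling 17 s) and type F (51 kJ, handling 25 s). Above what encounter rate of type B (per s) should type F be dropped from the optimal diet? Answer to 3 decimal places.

0.180 per s

The zero-one rule: include type F iff E₂/h₂ > λE₁/(1+λh₁). Equality gives the switch point.
λE₁h₂ = E₂ + λE₂h₁ ⇒ λ = E₂/(E₁h₂ − E₂h₁) = 51/(1150 − 867) = 0.1802 per s.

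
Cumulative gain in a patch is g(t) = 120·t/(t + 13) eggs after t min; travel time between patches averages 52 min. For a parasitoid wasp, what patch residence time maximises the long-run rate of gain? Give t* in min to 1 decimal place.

Maximise g(t)/(T+t): set derivative to zero → g'(t)(T+t) = g(t).
g'(t) = 120·13/(t + 13)². Setting 120·13/(t+13)² = 120t/[(t+13)(52+t)] gives 13(52+t) = t(t+13), so t² = 13×52 = 676.
t* = √676 = 26 min.

26.0 min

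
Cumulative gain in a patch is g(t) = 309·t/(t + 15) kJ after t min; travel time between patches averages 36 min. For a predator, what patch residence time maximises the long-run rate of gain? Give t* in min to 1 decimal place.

23.2 min

Optimal t* satisfies g'(t*) = g(t*)/(T + t*).
g'(t) = 309·15/(t + 15)². Setting 309·15/(t+15)² = 309t/[(t+15)(36+t)] gives 15(36+t) = t(t+15), so t² = 15×36 = 540.
t* = √540 = 23.24 min.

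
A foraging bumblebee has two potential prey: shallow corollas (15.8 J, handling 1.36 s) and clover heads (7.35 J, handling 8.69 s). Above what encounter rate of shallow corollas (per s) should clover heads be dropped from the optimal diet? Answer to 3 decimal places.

The zero-one rule: include clover heads iff E₂/h₂ > λE₁/(1+λh₁). Equality gives the switch point.
λE₁h₂ = E₂ + λE₂h₁ ⇒ λ = E₂/(E₁h₂ − E₂h₁) = 7.35/(137.3 − 9.996) = 0.05773 per s.

0.058 per s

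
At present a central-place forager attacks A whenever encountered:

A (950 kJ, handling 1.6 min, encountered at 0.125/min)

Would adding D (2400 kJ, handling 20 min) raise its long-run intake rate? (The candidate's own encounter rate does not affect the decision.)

Yes

Current rate: (0.125×950)/(1 + 0.125×1.6) = 98.96 kJ/min.
Profitability of D: 2400/20 = 120 kJ/min.
120 > 98.96, so adding D raises the average — include it.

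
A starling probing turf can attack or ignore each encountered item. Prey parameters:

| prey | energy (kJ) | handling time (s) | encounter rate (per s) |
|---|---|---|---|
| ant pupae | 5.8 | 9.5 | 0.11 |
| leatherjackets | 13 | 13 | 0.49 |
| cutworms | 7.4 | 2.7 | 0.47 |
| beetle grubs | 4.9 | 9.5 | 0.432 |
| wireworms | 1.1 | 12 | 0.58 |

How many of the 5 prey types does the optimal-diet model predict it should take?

1

Profitabilities (E/h, kJ/s): cutworms 2.74, leatherjackets 1, ant pupae 0.611, beetle grubs 0.516, wireworms 0.0917. Add prey in this order while the next type's profitability exceeds the intake rate on those already taken.
Rate on top 1: 1.533. leatherjackets: 1 < 1.533 → exclude; stop.
Optimal diet: cutworms — 1 of 5 types.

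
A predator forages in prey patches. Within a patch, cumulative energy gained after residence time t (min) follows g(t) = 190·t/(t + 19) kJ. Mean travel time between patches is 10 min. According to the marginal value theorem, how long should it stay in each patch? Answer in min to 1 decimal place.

13.8 min

By the marginal value theorem, leave when the instantaneous gain rate g'(t) equals the habitat-wide average g(t)/(T + t).
g'(t) = 190·19/(t + 19)². Setting 190·19/(t+19)² = 190t/[(t+19)(10+t)] gives 19(10+t) = t(t+19), so t² = 19×10 = 190.
t* = √190 = 13.78 min.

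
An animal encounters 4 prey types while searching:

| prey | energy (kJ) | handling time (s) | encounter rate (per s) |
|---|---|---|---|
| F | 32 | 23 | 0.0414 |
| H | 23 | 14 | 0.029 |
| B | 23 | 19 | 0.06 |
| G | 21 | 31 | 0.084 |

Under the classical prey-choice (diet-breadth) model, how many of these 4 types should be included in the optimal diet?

3

Profitabilities (E/h, kJ/s): H 1.64, F 1.39, B 1.21, G 0.677. Add prey in this order while the next type's profitability exceeds the intake rate on those already taken.
Rate on top 1: 0.4744. F: 1.39 > 0.4744 → include.
Rate on top 2: 0.8446. B: 1.21 > 0.8446 → include.
Rate on top 3: 0.9639. G: 0.677 < 0.9639 → exclude; stop.
Optimal diet: H, F, B — 3 of 4 types.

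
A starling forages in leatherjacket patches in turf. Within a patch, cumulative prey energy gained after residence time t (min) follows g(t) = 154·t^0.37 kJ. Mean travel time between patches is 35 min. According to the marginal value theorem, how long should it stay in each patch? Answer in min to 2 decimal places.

By the marginal value theorem, leave when the instantaneous gain rate g'(t) equals the habitat-wide average g(t)/(T + t).
g'(t) = 0.37·154·t^-0.63. Setting 0.37·154·t^-0.63 = 154·t^0.37/(35+t) gives 0.37(35+t) = t, so 0.63·t = 0.37×35.
t* = 0.37×35/0.63 = 20.56 min.

20.56 min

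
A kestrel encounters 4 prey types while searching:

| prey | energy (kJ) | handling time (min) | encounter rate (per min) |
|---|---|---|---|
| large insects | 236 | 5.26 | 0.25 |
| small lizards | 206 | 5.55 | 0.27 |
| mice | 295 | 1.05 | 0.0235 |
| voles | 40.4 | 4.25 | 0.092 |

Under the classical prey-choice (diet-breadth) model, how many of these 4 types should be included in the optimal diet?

E/h in descending order: mice 281, large insects 44.9, small lizards 37.1, voles 9.51 kJ/min. The optimal diet is the largest prefix of this list for which every included type satisfies E_i/h_i > R on the types above it.
Rate on top 1: 6.766. large insects: 44.9 > 6.766 → include.
Rate on top 2: 28.18. small lizards: 37.1 > 28.18 → include.
Rate on top 3: 31.67. voles: 9.51 < 31.67 → exclude; stop.
Optimal diet: mice, large insects, small lizards — 3 of 4 types.

3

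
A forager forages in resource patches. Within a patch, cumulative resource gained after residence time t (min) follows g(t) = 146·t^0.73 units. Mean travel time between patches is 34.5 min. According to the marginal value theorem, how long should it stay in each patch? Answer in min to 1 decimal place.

93.3 min

Maximise g(t)/(T+t): set derivative to zero → g'(t)(T+t) = g(t).
g'(t) = 0.73·146·t^-0.27. Setting 0.73·146·t^-0.27 = 146·t^0.73/(34.5+t) gives 0.73(34.5+t) = t, so 0.27·t = 0.73×34.5.
t* = 0.73×34.5/0.27 = 93.28 min.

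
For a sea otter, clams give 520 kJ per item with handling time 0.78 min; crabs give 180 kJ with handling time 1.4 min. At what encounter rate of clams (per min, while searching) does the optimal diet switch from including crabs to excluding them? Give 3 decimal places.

At the threshold, the rate on clams alone equals the profitability of crabs: λ·520/(1 + λ·0.78) = 180/1.4 = 128.6.
Rearranging, λ(520 − 128.6×0.78) = 128.6, so λ = 128.6/419.7 = 0.3063 per min.

0.306 per min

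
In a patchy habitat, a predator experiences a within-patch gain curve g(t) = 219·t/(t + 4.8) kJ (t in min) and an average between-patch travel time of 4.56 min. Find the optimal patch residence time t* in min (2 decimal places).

Optimal t* satisfies g'(t*) = g(t*)/(T + t*).
g'(t) = 219·4.8/(t + 4.8)². Setting 219·4.8/(t+4.8)² = 219t/[(t+4.8)(4.56+t)] gives 4.8(4.56+t) = t(t+4.8), so t² = 4.8×4.56 = 21.89.
t* = √21.89 = 4.678 min.

4.68 min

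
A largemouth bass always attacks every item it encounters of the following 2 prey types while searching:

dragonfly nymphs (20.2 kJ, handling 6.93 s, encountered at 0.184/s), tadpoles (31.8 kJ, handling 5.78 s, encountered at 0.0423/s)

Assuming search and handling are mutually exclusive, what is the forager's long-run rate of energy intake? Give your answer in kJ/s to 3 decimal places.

2.009 kJ/s

Energy encountered per unit search time: 0.184×20.2 + 0.0423×31.8 = 5.062 kJ/s.
Handling time per unit search time: 0.184×6.93 + 0.0423×5.78 = 1.52.
Rate = 5.062/(1 + 1.52) = 2.009 kJ/s.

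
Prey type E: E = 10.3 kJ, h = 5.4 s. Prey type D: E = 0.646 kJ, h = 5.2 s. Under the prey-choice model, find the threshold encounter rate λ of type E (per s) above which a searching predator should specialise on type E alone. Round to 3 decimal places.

0.013 per s

Drop type D once their profitability E₂/h₂ falls below the rate achievable on type E alone: E₂/h₂ = λE₁/(1 + λh₁).
Solve for λ: λE₁h₂ = E₂(1 + λh₁) → λ(E₁h₂ − E₂h₁) = E₂ → λ = E₂/(E₁h₂ − E₂h₁).
λ = 0.646/(10.3×5.2 − 0.646×5.4) = 0.646/50.07 = 0.0129 per s.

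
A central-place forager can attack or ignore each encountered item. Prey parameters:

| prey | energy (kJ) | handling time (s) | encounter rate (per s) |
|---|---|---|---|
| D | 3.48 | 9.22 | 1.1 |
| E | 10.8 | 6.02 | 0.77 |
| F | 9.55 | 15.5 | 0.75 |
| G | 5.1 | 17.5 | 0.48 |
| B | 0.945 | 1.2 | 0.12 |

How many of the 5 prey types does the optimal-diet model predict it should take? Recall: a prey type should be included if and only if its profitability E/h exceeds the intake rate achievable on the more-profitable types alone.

1

Profitabilities (E/h, kJ/s): E 1.79, B 0.787, F 0.616, D 0.377, G 0.291. Add prey in this order while the next type's profitability exceeds the intake rate on those already taken.
Rate on top 1: 1.476. B: 0.787 < 1.476 → exclude; stop.
Optimal diet: E — 1 of 5 types.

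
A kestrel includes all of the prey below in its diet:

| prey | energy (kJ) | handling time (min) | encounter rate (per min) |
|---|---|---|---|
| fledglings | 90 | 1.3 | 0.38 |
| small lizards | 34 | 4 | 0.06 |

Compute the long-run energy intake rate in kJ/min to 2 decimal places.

20.90 kJ/min

R = Σλ_iE_i / (1 + Σλ_ih_i)
Numerator: 0.38×90 + 0.06×34 = 36.24
Denominator: 1 + 0.38×1.3 + 0.06×4 = 1.734
R = 36.24/1.734 = 20.9 kJ/min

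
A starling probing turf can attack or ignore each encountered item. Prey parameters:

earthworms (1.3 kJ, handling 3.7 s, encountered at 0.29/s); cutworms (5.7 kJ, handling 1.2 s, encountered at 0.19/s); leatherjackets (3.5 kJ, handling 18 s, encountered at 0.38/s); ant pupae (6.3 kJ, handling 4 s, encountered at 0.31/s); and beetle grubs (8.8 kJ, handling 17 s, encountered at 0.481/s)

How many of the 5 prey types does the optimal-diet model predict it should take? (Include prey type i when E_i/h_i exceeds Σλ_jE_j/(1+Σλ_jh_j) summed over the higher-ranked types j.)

2

E/h in descending order: cutworms 4.75, ant pupae 1.57, beetle grubs 0.518, earthworms 0.351, leatherjackets 0.194 kJ/s. The optimal diet is the largest prefix of this list for which every included type satisfies E_i/h_i > R on the types above it.
Rate on top 1: 0.8819. ant pupae: 1.57 > 0.8819 → include.
Rate on top 2: 1.23. beetle grubs: 0.518 < 1.23 → exclude; stop.
Optimal diet: cutworms, ant pupae — 2 of 5 types.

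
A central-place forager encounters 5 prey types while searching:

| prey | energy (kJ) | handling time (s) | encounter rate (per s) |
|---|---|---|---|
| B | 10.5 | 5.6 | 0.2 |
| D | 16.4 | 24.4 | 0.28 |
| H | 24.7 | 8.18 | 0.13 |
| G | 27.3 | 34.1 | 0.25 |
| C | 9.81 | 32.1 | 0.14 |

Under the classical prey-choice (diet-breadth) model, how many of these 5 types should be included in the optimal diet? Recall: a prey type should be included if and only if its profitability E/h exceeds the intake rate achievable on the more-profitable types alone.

2

Profitabilities (E/h, kJ/s): H 3.02, B 1.88, G 0.801, D 0.672, C 0.306. Add prey in this order while the next type's profitability exceeds the intake rate on those already taken.
Rate on top 1: 1.556. B: 1.88 > 1.556 → include.
Rate on top 2: 1.668. G: 0.801 < 1.668 → exclude; stop.
Optimal diet: H, B — 2 of 5 types.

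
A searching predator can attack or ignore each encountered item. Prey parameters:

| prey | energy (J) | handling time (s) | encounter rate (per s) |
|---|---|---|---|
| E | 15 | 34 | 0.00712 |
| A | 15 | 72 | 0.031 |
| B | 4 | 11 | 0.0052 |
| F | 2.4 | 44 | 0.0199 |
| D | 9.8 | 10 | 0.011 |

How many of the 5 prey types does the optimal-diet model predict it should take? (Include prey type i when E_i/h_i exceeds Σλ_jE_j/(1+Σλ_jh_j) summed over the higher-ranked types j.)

E/h in descending order: D 0.98, E 0.441, B 0.364, A 0.208, F 0.0545 J/s. The optimal diet is the largest prefix of this list for which every included type satisfies E_i/h_i > R on the types above it.
Rate on top 1: 0.09712. E: 0.441 > 0.09712 → include.
Rate on top 2: 0.1587. B: 0.364 > 0.1587 → include.
Rate on top 3: 0.167. A: 0.208 > 0.167 → include.
Rate on top 4: 0.1923. F: 0.0545 < 0.1923 → exclude; stop.
Optimal diet: D, E, B, A — 4 of 5 types.

4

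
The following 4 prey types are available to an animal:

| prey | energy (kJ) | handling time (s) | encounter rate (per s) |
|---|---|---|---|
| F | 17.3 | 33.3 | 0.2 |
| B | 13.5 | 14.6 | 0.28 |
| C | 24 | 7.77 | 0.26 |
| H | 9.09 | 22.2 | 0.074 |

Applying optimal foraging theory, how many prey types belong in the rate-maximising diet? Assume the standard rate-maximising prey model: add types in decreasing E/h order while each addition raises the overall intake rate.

Rank by E/h (kJ/s): C 3.09, B 0.925, F 0.52, H 0.409. Include each in turn until the next type's E/h falls below the running intake rate.
Rate on top 1: 2.066. B: 0.925 < 2.066 → exclude; stop.
Optimal diet: C — 1 of 4 types.

1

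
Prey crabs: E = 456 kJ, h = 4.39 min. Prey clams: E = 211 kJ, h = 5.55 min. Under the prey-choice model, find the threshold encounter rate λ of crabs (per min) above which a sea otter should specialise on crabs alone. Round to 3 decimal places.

Drop clams once their profitability E₂/h₂ falls below the rate achievable on crabs alone: E₂/h₂ = λE₁/(1 + λh₁).
Solve for λ: λE₁h₂ = E₂(1 + λh₁) → λ(E₁h₂ − E₂h₁) = E₂ → λ = E₂/(E₁h₂ − E₂h₁).
λ = 211/(456×5.55 − 211×4.39) = 211/1605 = 0.1315 per min.

0.132 per min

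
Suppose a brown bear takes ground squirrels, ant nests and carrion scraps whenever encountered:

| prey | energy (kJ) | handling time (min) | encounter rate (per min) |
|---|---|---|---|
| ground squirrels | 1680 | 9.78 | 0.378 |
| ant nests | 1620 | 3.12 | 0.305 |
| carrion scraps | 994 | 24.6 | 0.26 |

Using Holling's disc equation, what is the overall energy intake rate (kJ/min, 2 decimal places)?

Energy encountered per unit search time: 0.378×1680 + 0.305×1620 + 0.26×994 = 1388 kJ/min.
Handling time per unit search time: 0.378×9.78 + 0.305×3.12 + 0.26×24.6 = 11.04.
Rate = 1388/(1 + 11.04) = 115.2 kJ/min.

115.21 kJ/min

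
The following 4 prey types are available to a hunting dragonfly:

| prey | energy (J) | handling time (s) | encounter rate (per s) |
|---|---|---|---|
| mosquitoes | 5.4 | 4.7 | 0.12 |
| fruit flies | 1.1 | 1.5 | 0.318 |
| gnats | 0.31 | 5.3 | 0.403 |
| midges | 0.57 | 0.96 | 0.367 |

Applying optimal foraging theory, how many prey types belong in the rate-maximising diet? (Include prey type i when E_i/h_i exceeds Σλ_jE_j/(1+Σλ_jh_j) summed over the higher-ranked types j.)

3

Profitabilities (E/h, J/s): mosquitoes 1.15, fruit flies 0.733, midges 0.594, gnats 0.0585. Add prey in this order while the next type's profitability exceeds the intake rate on those already taken.
Rate on top 1: 0.4143. fruit flies: 0.733 > 0.4143 → include.
Rate on top 2: 0.4889. midges: 0.594 > 0.4889 → include.
Rate on top 3: 0.5043. gnats: 0.0585 < 0.5043 → exclude; stop.
Optimal diet: mosquitoes, fruit flies, midges — 3 of 4 types.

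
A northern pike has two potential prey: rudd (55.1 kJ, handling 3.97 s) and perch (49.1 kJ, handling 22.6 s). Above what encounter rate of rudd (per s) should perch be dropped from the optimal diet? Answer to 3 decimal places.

0.047 per s

At the threshold, the rate on rudd alone equals the profitability of perch: λ·55.1/(1 + λ·3.97) = 49.1/22.6 = 2.173.
Rearranging, λ(55.1 − 2.173×3.97) = 2.173, so λ = 2.173/46.47 = 0.04675 per s.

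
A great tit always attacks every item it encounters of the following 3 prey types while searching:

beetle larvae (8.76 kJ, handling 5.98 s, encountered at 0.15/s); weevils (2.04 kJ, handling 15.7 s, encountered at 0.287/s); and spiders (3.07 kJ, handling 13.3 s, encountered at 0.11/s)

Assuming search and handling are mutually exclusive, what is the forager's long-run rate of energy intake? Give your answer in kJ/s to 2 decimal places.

0.28 kJ/s

R = Σλ_iE_i / (1 + Σλ_ih_i)
Numerator: 0.15×8.76 + 0.287×2.04 + 0.11×3.07 = 2.237
Denominator: 1 + 0.15×5.98 + 0.287×15.7 + 0.11×13.3 = 7.866
R = 2.237/7.866 = 0.2844 kJ/s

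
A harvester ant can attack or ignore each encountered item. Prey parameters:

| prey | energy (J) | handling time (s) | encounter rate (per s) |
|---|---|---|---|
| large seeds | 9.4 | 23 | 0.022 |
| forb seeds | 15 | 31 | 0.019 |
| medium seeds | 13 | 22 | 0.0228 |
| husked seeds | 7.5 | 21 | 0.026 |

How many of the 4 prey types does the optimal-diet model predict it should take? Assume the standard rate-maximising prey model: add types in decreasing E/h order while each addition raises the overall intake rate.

Rank by E/h (J/s): medium seeds 0.591, forb seeds 0.484, large seeds 0.409, husked seeds 0.357. Include each in turn until the next type's E/h falls below the running intake rate.
Rate on top 1: 0.1974. forb seeds: 0.484 > 0.1974 → include.
Rate on top 2: 0.2781. large seeds: 0.409 > 0.2781 → include.
Rate on top 3: 0.3036. husked seeds: 0.357 > 0.3036 → include.
Optimal diet: medium seeds, forb seeds, large seeds, husked seeds — 4 of 4 types.

4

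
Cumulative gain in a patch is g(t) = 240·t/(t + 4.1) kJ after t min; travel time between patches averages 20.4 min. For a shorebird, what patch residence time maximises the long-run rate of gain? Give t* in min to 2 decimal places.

By the marginal value theorem, leave when the instantaneous gain rate g'(t) equals the habitat-wide average g(t)/(T + t).
g'(t) = 240·4.1/(t + 4.1)². Setting 240·4.1/(t+4.1)² = 240t/[(t+4.1)(20.4+t)] gives 4.1(20.4+t) = t(t+4.1), so t² = 4.1×20.4 = 83.64.
t* = √83.64 = 9.145 min.

9.15 min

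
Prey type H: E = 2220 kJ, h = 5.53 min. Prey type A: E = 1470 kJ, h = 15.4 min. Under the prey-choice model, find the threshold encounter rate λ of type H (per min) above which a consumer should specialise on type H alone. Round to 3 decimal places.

0.056 per min

The zero-one rule: include type A iff E₂/h₂ > λE₁/(1+λh₁). Equality gives the switch point.
λE₁h₂ = E₂ + λE₂h₁ ⇒ λ = E₂/(E₁h₂ − E₂h₁) = 1470/(3.419e+04 − 8129) = 0.05641 per min.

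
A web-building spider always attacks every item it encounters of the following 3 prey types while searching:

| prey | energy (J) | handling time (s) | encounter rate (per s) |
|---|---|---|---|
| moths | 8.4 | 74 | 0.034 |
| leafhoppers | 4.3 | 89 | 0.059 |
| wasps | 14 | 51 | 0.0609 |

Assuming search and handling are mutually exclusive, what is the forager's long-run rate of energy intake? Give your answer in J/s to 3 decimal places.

Energy encountered per unit search time: 0.034×8.4 + 0.059×4.3 + 0.0609×14 = 1.392 J/s.
Handling time per unit search time: 0.034×74 + 0.059×89 + 0.0609×51 = 10.87.
Rate = 1.392/(1 + 10.87) = 0.1172 J/s.

0.117 J/s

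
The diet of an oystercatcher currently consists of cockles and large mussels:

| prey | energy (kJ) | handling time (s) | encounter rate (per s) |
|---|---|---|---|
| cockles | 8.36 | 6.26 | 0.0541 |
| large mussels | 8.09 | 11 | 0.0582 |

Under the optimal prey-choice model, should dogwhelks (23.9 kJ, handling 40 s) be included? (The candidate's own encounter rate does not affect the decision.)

Current rate: (0.0541×8.36 + 0.0582×8.09)/(1 + 0.0541×6.26 + 0.0582×11) = 0.4665 kJ/s.
Profitability of dogwhelks: 23.9/40 = 0.5975 kJ/s.
0.5975 > 0.4665, so adding dogwhelks raises the average — include it.

Yes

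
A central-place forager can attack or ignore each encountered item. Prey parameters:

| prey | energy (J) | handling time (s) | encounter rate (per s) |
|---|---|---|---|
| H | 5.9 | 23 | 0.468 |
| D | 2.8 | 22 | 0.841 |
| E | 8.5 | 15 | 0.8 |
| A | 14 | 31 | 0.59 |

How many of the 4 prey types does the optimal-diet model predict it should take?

1

Profitabilities (E/h, J/s): E 0.567, A 0.452, H 0.257, D 0.127. Add prey in this order while the next type's profitability exceeds the intake rate on those already taken.
Rate on top 1: 0.5231. A: 0.452 < 0.5231 → exclude; stop.
Optimal diet: E — 1 of 4 types.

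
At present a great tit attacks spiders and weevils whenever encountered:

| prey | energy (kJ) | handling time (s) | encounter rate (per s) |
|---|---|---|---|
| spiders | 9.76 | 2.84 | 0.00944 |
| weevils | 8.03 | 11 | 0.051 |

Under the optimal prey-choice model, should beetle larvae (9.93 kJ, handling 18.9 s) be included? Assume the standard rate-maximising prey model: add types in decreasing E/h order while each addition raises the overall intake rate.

On spiders and weevils alone, R = ΣλE/(1+Σλh) = 0.5017/1.588 = 0.3159 kJ/s.
Profitability of beetle larvae: 9.93/18.9 = 0.5254 kJ/s.
0.5254 > 0.3159, so adding beetle larvae raises the average — include it.

Yes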